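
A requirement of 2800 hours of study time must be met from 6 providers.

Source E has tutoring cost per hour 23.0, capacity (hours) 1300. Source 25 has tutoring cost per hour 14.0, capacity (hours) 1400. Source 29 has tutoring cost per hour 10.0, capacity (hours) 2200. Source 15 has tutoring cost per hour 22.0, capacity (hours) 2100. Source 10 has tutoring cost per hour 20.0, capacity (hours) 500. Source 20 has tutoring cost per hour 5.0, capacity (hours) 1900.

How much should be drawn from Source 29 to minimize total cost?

900

Use providers in increasing cost order.
Source 20 (5.0): use full 1900 → 900 hours to go.
Take 900 from Source 29 at 10.0 to finish.
Source 25, Source 10, Source 15, Source E: unused.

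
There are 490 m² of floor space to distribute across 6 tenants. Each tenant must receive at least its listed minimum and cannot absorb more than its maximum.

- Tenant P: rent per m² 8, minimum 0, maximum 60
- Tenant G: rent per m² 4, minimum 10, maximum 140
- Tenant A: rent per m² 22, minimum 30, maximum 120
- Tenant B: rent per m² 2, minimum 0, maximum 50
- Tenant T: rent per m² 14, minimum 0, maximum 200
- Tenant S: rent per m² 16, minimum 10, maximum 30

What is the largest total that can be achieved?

Meeting every minimum uses 0+10+30+0+0+10 = 50 m², leaving 440.
Order the tenants by rent per m²: Tenant A 22 > Tenant S 16 > Tenant T 14 > Tenant P 8 > Tenant G 4 > Tenant B 2.
Tenant A takes 90 more to reach its cap of 120 ; 350 left.
Tenant S takes 20 more to reach its cap of 30 ; 330 left.
Give Tenant T 200 more to hit its cap of 200 ; 130 left.
Tenant P takes 60 more to reach its cap of 60 ; 70 left.
Only 70 left; Tenant G takes them to reach 80.
Total = 8×60 + 4×80 + 22×120 + 14×200 + 16×30 = 6720.

6720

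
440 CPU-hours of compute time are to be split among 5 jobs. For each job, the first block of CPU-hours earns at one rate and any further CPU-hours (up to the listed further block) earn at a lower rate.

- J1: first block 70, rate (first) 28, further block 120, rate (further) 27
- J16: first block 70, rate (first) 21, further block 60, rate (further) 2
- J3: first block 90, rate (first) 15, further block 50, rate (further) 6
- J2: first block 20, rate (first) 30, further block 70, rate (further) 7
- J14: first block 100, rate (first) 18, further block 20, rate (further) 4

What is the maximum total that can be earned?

Order all 10 blocks by rate: J2/first 30 > J1/first 28 > J1/second 27 > J16/first 21 > J14/first 18 > J3/first 15 > J2/second 7 > J3/second 6 > J14/second 4 > J16/second 2.
J2 first at 30: fill all 20 ; 420 left.
Fill J1 first block (70 at 28) ; 350 left.
Fill J1 second block (120 at 27) ; 230 left.
J16 first at 21: fill all 70 ; 160 left.
J14/first (18): +100 ; 60 left.
J3 first at 15: only 60 left, fill 60.
Total = 30×20 + 28×70 + 27×120 + 21×70 + 18×100 + 15×60 = 9970.

9970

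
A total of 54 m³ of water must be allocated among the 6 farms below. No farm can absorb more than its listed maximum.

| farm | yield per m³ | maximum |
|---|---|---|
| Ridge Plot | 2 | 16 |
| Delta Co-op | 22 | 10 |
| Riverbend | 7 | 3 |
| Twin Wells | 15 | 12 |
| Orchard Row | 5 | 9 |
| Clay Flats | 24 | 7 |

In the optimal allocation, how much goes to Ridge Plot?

Order the farms by yield per m³: Clay Flats 24 > Delta Co-op 22 > Twin Wells 15 > Riverbend 7 > Orchard Row 5 > Ridge Plot 2.
Clay Flats takes 7 to reach its cap of 7 — 47 left.
Delta Co-op takes 10 to reach its cap of 10 — 37 left.
Twin Wells: +12 to 12 (cap) — 25 left.
Give Riverbend 3 to hit its cap of 3 — 22 left.
Give Orchard Row 9 to hit its cap of 9 — 13 left.
Ridge Plot: +13 (room for 16) → 13. Pool exhausted.

13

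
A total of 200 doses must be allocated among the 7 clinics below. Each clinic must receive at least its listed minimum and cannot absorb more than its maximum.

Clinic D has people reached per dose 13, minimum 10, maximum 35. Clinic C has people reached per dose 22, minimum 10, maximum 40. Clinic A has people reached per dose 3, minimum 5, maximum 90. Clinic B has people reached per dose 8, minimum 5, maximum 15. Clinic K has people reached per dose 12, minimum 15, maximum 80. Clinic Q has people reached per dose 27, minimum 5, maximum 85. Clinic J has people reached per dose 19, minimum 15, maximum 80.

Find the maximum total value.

4300

Meeting every minimum uses 10+10+5+5+15+5+15 = 65 doses, leaving 135.
Rank by people reached per dose: Clinic Q 27 > Clinic C 22 > Clinic J 19 > Clinic D 13 > Clinic K 12 > Clinic B 8 > Clinic A 3.
Clinic Q takes 80 more to reach its cap of 85 — 55 left.
Clinic C: +30 to 40 (cap) — 25 left.
Clinic J: +25 (room for 65) → 40. Pool exhausted.
Total = 13×10 + 22×40 + 3×5 + 8×5 + 12×15 + 27×85 + 19×40 = 4300.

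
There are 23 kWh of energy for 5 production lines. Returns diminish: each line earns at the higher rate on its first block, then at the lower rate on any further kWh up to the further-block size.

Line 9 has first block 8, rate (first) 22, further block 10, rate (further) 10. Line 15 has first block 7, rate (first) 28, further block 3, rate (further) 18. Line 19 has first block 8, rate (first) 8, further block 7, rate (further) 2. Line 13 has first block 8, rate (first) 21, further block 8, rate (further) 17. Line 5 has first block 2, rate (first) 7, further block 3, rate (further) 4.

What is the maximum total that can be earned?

Treat each block as its own option and order by rate: Line 15/T1 28 > Line 9/T1 22 > Line 13/T1 21 > Line 15/T2 18 > Line 13/T2 17 > Line 9/T2 10 > Line 19/T1 8 > Line 5/T1 7 > Line 5/T2 4 > Line 19/T2 2.
Line 15 T1 at 28: fill all 7 ; 16 left.
Line 9 T1 at 22: fill all 8 ; 8 left.
Fill Line 13 T1 block (8 at 21) ; 0 left.
Total = 28×7 + 22×8 + 21×8 = 540.

540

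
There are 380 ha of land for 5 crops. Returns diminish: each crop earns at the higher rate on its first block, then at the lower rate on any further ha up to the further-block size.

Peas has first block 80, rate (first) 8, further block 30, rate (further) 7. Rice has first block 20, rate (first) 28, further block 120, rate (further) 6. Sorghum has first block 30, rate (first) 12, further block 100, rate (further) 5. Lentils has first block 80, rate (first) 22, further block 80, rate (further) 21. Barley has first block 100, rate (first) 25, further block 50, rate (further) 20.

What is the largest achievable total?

Rank every tier by rate: Rice/first 28 > Barley/first 25 > Lentils/first 22 > Lentils/second 21 > Barley/second 20 > Sorghum/first 12 > Peas/first 8 > Peas/second 7 > Rice/second 6 > Sorghum/second 5.
Rice/first (28): +20 — 360 left.
Barley/first (25): +100 — 260 left.
Fill Lentils first block (80 at 22) — 180 left.
Fill Lentils second block (80 at 21) — 100 left.
Barley second at 20: fill all 50 — 50 left.
Fill Sorghum first block (30 at 12) — 20 left.
Peas first at 8: only 20 left, fill 20.
Total = 28×20 + 25×100 + 22×80 + 21×80 + 20×50 + 12×30 + 8×20 = 8020.

8020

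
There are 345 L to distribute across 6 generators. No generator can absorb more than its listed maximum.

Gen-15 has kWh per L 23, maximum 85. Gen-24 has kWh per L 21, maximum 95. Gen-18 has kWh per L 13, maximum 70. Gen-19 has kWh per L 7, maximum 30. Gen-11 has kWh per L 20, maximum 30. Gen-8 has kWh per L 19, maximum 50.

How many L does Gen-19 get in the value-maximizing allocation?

15

Highest kWh per L first: Gen-15 23 > Gen-24 21 > Gen-11 20 > Gen-8 19 > Gen-18 13 > Gen-19 7.
Give Gen-15 85 to hit its cap of 85 → 260 left.
Give Gen-24 95 to hit its cap of 95 → 165 left.
Gen-11: +30 to 30 (cap) → 135 left.
Gen-8: +50 to 50 (cap) → 85 left.
Give Gen-18 70 to hit its cap of 70 → 15 left.
Gen-19 has room for 30 but only 15 remain, so it gets 15.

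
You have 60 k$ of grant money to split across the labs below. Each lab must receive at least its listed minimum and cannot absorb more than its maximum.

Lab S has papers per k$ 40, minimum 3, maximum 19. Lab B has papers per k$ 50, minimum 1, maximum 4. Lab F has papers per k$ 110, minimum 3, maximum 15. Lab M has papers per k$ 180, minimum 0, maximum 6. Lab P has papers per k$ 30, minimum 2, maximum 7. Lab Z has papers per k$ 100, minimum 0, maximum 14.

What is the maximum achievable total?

Meeting every minimum uses 3+1+3+0+2+0 = 9 k$, leaving 51.
Order the labs by papers per k$: Lab M 180 > Lab F 110 > Lab Z 100 > Lab B 50 > Lab S 40 > Lab P 30.
Lab M takes 6 more to reach its cap of 6 ; 45 left.
Lab F takes 12 more to reach its cap of 15 ; 33 left.
Lab Z: +14 to 14 (cap) ; 19 left.
Give Lab B 3 more to hit its cap of 4 ; 16 left.
Lab S takes 16 more to reach its cap of 19 ; 0 left.
Total = 40×19 + 50×4 + 110×15 + 180×6 + 30×2 + 100×14 = 5150.

5150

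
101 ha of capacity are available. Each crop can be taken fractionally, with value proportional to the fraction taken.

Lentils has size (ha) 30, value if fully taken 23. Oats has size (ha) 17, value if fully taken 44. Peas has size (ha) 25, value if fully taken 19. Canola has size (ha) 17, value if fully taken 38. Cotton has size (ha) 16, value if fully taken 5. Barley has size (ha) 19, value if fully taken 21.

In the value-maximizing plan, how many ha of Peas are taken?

18

Best value per unit of size first: Oats 44/17≈2.59, Canola 38/17≈2.24, Barley 21/19≈1.11, Lentils 23/30≈0.767, Peas 19/25≈0.76, Cotton 5/16≈0.312.
All 17 ha of Oats fit (value 44) — 84 remain.
Canola: take in full, 17 ha for value 38 — 67 left.
Take all of Barley (19 ha, value 21) — 48 ha left.
Lentils: take in full, 30 ha for value 23 — 18 left.
Only 18 ha remain; take 18/25 of Peas for value 19×18/25 = 13.68.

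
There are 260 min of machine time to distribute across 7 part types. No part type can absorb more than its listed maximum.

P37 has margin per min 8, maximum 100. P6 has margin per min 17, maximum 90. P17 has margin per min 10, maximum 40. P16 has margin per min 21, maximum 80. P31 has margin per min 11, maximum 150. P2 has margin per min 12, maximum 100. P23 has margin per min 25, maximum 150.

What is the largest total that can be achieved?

Order the part types by margin per min: P23 25 > P16 21 > P6 17 > P2 12 > P31 11 > P17 10 > P37 8.
Give P23 150 to hit its cap of 150 → 110 left.
Give P16 80 to hit its cap of 80 → 30 left.
P6 has room for 90 but only 30 remain, so it gets 30.
Total = 17×30 + 21×80 + 25×150 = 5940.

5940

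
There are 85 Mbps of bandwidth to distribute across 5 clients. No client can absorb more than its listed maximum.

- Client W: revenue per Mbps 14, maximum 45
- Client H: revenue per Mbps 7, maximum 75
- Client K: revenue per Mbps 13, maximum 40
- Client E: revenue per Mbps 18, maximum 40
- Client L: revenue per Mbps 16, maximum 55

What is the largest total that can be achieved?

1440

Highest revenue per Mbps first: Client E 18 > Client L 16 > Client W 14 > Client K 13 > Client H 7.
Give Client E 40 to hit its cap of 40 → 45 left.
Client L has room for 55 but only 45 remain, so it gets 45.
Total = 18×40 + 16×45 = 1440.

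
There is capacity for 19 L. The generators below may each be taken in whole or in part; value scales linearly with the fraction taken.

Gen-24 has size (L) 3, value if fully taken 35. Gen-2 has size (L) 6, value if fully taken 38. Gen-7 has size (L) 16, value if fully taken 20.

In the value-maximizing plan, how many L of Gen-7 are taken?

10

Best value per unit of size first: Gen-24 35/3≈11.7, Gen-2 38/6≈6.33, Gen-7 20/16≈1.25.
Gen-24: take in full, 3 L for value 35 ; 16 left.
Take all of Gen-2 (6 L, value 38) ; 10 L left.
10 L left: a 10/16 share of Gen-7 gives 20×10/16 = 12.5.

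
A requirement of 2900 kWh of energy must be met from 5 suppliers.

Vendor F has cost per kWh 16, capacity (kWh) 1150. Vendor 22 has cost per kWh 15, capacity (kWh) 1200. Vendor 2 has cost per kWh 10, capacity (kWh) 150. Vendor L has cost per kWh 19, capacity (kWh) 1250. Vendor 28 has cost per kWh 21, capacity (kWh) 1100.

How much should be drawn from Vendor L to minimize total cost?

400

Use suppliers in increasing cost order.
Vendor 2 (10): use full 150 ; 2750 kWh to go.
Take 1200 from Vendor 22 at 15 ; need 1550 more.
Take 1150 from Vendor F at 16 ; need 400 more.
Vendor L at 19: take 400 of its 1250 ; requirement met.
Vendor 28: unused.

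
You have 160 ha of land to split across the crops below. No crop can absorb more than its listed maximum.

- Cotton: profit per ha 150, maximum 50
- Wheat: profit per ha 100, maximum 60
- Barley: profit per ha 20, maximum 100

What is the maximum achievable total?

Highest profit per ha first: Cotton 150 > Wheat 100 > Barley 20.
Cotton takes 50 to reach its cap of 50 — 110 left.
Wheat: +60 to 60 (cap) — 50 left.
Barley: +50 (room for 100) → 50. Pool exhausted.
Total = 150×50 + 100×60 + 20×50 = 14500.

14500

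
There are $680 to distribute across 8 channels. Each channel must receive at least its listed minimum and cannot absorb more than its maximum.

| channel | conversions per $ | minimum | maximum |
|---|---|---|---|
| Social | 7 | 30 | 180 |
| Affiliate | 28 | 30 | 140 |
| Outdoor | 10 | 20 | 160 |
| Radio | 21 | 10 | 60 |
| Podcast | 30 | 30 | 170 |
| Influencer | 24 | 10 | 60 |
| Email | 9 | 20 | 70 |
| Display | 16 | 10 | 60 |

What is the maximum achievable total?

Meeting every minimum uses 30+30+20+10+30+10+20+10 = 160 $, leaving 520.
Rank by conversions per $: Podcast 30 > Affiliate 28 > Influencer 24 > Radio 21 > Display 16 > Outdoor 10 > Email 9 > Social 7.
Give Podcast 140 more to hit its cap of 170 → 380 left.
Affiliate: +110 to 140 (cap) → 270 left.
Give Influencer 50 more to hit its cap of 60 → 220 left.
Give Radio 50 more to hit its cap of 60 → 170 left.
Display: +50 to 60 (cap) → 120 left.
Outdoor: +120 (room for 140) → 140. Pool exhausted.
Total = 7×30 + 28×140 + 10×140 + 21×60 + 30×170 + 24×60 + 9×20 + 16×60 = 14470.

14470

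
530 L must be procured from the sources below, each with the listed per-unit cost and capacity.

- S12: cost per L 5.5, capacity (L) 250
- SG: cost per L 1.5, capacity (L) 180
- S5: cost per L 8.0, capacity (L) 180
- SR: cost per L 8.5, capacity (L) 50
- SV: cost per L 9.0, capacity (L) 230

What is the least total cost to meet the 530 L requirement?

Cheapest first:
SG at 1.5: take all 180 L — 350 still needed.
Take 250 from S12 at 5.5 — need 100 more.
Take 100 from S5 at 8.0 to finish.
SR, SV: unused.
Cost = 180×1.5 + 250×5.5 + 100×8.0 = 2445.

2445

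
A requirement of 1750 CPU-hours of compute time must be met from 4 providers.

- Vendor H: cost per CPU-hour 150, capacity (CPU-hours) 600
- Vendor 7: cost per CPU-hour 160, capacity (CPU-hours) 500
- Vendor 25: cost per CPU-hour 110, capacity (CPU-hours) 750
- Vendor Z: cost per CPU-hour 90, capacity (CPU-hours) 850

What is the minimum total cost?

Use providers in increasing cost order.
Vendor Z at 90: take all 850 CPU-hours ; 900 still needed.
Vendor 25 (110): use full 750 ; 150 CPU-hours to go.
Take 150 from Vendor H at 150 to finish.
Vendor 7: unused.
Cost = 850×90 + 750×110 + 150×150 = 181500.

181500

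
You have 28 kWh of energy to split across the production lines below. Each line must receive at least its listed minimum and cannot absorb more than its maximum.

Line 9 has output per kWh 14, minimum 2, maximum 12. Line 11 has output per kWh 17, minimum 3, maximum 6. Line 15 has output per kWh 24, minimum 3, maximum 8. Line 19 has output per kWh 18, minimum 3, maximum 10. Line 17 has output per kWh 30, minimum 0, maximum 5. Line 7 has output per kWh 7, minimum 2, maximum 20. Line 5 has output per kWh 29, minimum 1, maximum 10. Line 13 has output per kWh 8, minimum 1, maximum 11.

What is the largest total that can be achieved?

638

Meeting every minimum uses 2+3+3+3+0+2+1+1 = 15 kWh, leaving 13.
Highest output per kWh first: Line 17 30 > Line 5 29 > Line 15 24 > Line 19 18 > Line 11 17 > Line 9 14 > Line 13 8 > Line 7 7.
Give Line 17 5 more to hit its cap of 5 ; 8 left.
Only 8 left; Line 5 takes them to reach 9.
Total = 14×2 + 17×3 + 24×3 + 18×3 + 30×5 + 7×2 + 29×9 + 8×1 = 638.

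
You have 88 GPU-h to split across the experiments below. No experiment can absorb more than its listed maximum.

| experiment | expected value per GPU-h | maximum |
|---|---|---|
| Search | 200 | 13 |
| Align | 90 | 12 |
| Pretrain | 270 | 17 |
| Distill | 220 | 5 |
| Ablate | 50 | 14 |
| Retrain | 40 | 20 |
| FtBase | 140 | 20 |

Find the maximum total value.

Order the experiments by expected value per GPU-h: Pretrain 270 > Distill 220 > Search 200 > FtBase 140 > Align 90 > Ablate 50 > Retrain 40.
Pretrain takes 17 to reach its cap of 17 ; 71 left.
Distill: +5 to 5 (cap) ; 66 left.
Search takes 13 to reach its cap of 13 ; 53 left.
FtBase takes 20 to reach its cap of 20 ; 33 left.
Align: +12 to 12 (cap) ; 21 left.
Ablate takes 14 to reach its cap of 14 ; 7 left.
Only 7 left; Retrain takes them to reach 7.
Total = 200×13 + 90×12 + 270×17 + 220×5 + 50×14 + 40×7 + 140×20 = 13150.

13150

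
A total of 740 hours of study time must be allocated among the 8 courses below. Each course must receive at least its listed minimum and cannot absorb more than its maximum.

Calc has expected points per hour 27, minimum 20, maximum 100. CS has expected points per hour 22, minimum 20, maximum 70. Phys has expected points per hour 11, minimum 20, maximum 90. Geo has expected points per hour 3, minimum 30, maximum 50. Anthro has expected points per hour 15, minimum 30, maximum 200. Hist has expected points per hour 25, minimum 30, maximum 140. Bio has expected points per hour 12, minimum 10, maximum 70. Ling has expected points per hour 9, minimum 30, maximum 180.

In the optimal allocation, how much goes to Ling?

40

Meeting every minimum uses 20+20+20+30+30+30+10+30 = 190 hours, leaving 550.
Rank by expected points per hour: Calc 27 > Hist 25 > CS 22 > Anthro 15 > Bio 12 > Phys 11 > Ling 9 > Geo 3.
Calc: +80 to 100 (cap) ; 470 left.
Give Hist 110 more to hit its cap of 140 ; 360 left.
CS takes 50 more to reach its cap of 70 ; 310 left.
Anthro: +170 to 200 (cap) ; 140 left.
Bio takes 60 more to reach its cap of 70 ; 80 left.
Give Phys 70 more to hit its cap of 90 ; 10 left.
Only 10 left; Ling takes them to reach 40.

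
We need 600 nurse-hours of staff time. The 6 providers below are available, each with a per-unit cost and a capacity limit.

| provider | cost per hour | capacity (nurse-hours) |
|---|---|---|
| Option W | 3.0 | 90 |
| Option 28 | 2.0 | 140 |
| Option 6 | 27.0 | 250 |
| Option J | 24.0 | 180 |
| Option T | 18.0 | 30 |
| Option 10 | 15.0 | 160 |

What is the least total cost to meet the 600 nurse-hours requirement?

Fill from the cheapest provider first.
Option 28 (2.0): use full 140 → 460 nurse-hours to go.
Option W at 3.0: take all 90 nurse-hours → 370 still needed.
Option 10 at 15.0: take all 160 nurse-hours → 210 still needed.
Option T (18.0): use full 30 → 180 nurse-hours to go.
Option J (24.0): use full 180 → 0 nurse-hours to go.
Option 6: unused.
Cost = 140×2.0 + 90×3.0 + 160×15.0 + 30×18.0 + 180×24.0 = 7810.

7810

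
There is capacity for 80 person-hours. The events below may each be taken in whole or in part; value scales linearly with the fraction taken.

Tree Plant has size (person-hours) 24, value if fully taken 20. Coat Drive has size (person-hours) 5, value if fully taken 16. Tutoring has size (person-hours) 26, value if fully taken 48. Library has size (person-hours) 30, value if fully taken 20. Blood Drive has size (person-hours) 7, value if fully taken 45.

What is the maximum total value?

141

Sort by value density: Blood Drive 45/7≈6.43, Coat Drive 16/5≈3.2, Tutoring 48/26≈1.85, Tree Plant 20/24≈0.833, Library 20/30≈0.667.
All 7 person-hours of Blood Drive fit (value 45) → 73 remain.
Coat Drive: take in full, 5 person-hours for value 16 → 68 left.
All 26 person-hours of Tutoring fit (value 48) → 42 remain.
Tree Plant: take in full, 24 person-hours for value 20 → 18 left.
18 person-hours left: a 18/30 share of Library gives 20×18/30 = 12.
Total value = 141.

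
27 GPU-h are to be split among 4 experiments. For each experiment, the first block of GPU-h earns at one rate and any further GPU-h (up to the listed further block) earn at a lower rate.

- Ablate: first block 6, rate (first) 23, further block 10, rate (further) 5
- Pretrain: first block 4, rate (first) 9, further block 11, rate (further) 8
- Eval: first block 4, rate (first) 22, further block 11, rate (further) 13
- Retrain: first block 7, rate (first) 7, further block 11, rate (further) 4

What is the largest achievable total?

421

Order all 8 blocks by rate: Ablate/tier1 23 > Eval/tier1 22 > Eval/tier2 13 > Pretrain/tier1 9 > Pretrain/tier2 8 > Retrain/tier1 7 > Ablate/tier2 5 > Retrain/tier2 4.
Ablate tier1 at 23: fill all 6 → 21 left.
Eval/tier1 (22): +4 → 17 left.
Fill Eval tier2 block (11 at 13) → 6 left.
Pretrain/tier1 (9): +4 → 2 left.
Pretrain tier2 at 8: only 2 left, fill 2.
Total = 23×6 + 22×4 + 13×11 + 9×4 + 8×2 = 421.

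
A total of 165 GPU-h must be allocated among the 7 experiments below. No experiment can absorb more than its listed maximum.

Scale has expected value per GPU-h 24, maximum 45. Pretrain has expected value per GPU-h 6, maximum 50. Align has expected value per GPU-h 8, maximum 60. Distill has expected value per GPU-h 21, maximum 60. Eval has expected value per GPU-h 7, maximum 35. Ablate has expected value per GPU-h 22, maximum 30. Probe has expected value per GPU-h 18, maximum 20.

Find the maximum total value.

Order the experiments by expected value per GPU-h: Scale 24 > Ablate 22 > Distill 21 > Probe 18 > Align 8 > Eval 7 > Pretrain 6.
Scale: +45 to 45 (cap) ; 120 left.
Ablate takes 30 to reach its cap of 30 ; 90 left.
Distill: +60 to 60 (cap) ; 30 left.
Probe: +20 to 20 (cap) ; 10 left.
Only 10 left; Align takes them to reach 10.
Total = 24×45 + 8×10 + 21×60 + 22×30 + 18×20 = 3440.

3440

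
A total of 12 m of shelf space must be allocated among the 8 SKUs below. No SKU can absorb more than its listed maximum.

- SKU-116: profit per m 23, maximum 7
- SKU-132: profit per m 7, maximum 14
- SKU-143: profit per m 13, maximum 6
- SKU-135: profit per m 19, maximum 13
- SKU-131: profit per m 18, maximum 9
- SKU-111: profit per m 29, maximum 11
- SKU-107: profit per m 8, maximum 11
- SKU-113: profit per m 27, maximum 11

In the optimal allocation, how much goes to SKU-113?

Highest profit per m first: SKU-111 29 > SKU-113 27 > SKU-116 23 > SKU-135 19 > SKU-131 18 > SKU-143 13 > SKU-107 8 > SKU-132 7.
SKU-111: +11 to 11 (cap) — 1 left.
SKU-113 has room for 11 but only 1 remain, so it gets 1.

1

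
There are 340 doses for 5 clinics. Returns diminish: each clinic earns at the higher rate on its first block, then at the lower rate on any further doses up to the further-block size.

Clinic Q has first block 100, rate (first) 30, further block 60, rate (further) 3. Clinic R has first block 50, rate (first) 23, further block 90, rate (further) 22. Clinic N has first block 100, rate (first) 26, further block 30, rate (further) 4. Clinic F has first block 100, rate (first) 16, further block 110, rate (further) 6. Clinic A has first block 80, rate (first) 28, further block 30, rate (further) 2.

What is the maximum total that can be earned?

Treat each block as its own option and order by rate: Clinic Q/tier1 30 > Clinic A/tier1 28 > Clinic N/tier1 26 > Clinic R/tier1 23 > Clinic R/tier2 22 > Clinic F/tier1 16 > Clinic F/tier2 6 > Clinic N/tier2 4 > Clinic Q/tier2 3 > Clinic A/tier2 2.
Clinic Q tier1 at 30: fill all 100 ; 240 left.
Fill Clinic A tier1 block (80 at 28) ; 160 left.
Fill Clinic N tier1 block (100 at 26) ; 60 left.
Clinic R tier1 at 23: fill all 50 ; 10 left.
Clinic R/tier2: +10 of 90 at 22; pool empty.
Total = 30×100 + 28×80 + 26×100 + 23×50 + 22×10 = 9210.

9210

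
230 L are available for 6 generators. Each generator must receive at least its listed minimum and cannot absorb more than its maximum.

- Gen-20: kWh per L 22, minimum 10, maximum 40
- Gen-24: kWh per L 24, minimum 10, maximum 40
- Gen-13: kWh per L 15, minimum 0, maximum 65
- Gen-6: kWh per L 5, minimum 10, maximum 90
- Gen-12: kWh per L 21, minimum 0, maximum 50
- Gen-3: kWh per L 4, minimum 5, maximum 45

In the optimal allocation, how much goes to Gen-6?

Meeting every minimum uses 10+10+0+10+0+5 = 35 L, leaving 195.
Highest kWh per L first: Gen-24 24 > Gen-20 22 > Gen-12 21 > Gen-13 15 > Gen-6 5 > Gen-3 4.
Gen-24: +30 to 40 (cap) ; 165 left.
Gen-20 takes 30 more to reach its cap of 40 ; 135 left.
Gen-12: +50 to 50 (cap) ; 85 left.
Give Gen-13 65 more to hit its cap of 65 ; 20 left.
Gen-6: +20 (room for 80) → 30. Pool exhausted.

30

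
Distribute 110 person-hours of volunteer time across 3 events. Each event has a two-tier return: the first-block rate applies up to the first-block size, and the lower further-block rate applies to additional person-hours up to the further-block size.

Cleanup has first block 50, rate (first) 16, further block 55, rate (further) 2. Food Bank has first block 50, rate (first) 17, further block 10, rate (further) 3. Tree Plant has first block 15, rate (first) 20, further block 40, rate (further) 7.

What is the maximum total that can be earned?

1870

Rank every tier by rate: Tree Plant/first 20 > Food Bank/first 17 > Cleanup/first 16 > Tree Plant/second 7 > Food Bank/second 3 > Cleanup/second 2.
Fill Tree Plant first block (15 at 20) — 95 left.
Fill Food Bank first block (50 at 17) — 45 left.
Cleanup/first: +45 of 50 at 16; pool empty.
Total = 20×15 + 17×50 + 16×45 = 1870.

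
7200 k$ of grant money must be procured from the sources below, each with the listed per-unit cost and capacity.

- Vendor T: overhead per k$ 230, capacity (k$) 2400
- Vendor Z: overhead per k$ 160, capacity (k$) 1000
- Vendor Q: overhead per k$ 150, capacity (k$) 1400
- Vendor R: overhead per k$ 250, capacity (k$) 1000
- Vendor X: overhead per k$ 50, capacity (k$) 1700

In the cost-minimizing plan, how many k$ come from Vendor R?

Cheapest first:
Vendor X at 50: take all 1700 k$ ; 5500 still needed.
Take 1400 from Vendor Q at 150 ; need 4100 more.
Vendor Z (160): use full 1000 ; 3100 k$ to go.
Vendor T (230): use full 2400 ; 700 k$ to go.
Vendor R at 250: take 700 of its 1000 ; requirement met.

700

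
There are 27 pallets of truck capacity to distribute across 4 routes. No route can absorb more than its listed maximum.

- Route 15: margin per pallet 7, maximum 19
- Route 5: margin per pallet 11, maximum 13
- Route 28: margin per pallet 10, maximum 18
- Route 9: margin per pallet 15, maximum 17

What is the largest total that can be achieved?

365

Order the routes by margin per pallet: Route 9 15 > Route 5 11 > Route 28 10 > Route 15 7.
Give Route 9 17 to hit its cap of 17 → 10 left.
Route 5: +10 (room for 13) → 10. Pool exhausted.
Total = 11×10 + 15×17 = 365.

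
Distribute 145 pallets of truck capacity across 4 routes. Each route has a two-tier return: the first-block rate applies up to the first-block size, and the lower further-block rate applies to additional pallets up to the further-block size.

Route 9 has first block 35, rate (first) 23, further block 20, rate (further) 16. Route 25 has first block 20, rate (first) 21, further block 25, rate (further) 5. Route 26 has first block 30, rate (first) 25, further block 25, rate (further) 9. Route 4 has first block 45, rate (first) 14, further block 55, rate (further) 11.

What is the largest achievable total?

Rank every tier by rate: Route 26/first 25 > Route 9/first 23 > Route 25/first 21 > Route 9/second 16 > Route 4/first 14 > Route 4/second 11 > Route 26/second 9 > Route 25/second 5.
Fill Route 26 first block (30 at 25) — 115 left.
Route 9 first at 23: fill all 35 — 80 left.
Route 25/first (21): +20 — 60 left.
Route 9/second (16): +20 — 40 left.
Route 4/first: +40 of 45 at 14; pool empty.
Total = 25×30 + 23×35 + 21×20 + 16×20 + 14×40 = 2855.

2855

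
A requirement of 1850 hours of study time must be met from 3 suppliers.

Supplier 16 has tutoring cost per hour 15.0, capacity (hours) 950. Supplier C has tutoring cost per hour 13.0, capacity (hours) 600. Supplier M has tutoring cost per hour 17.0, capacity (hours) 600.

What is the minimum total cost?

Cheapest first:
Supplier C at 13.0: take all 600 hours → 1250 still needed.
Take 950 from Supplier 16 at 15.0 → need 300 more.
Take 300 from Supplier M at 17.0 to finish.
Cost = 600×13.0 + 950×15.0 + 300×17.0 = 27150.

27150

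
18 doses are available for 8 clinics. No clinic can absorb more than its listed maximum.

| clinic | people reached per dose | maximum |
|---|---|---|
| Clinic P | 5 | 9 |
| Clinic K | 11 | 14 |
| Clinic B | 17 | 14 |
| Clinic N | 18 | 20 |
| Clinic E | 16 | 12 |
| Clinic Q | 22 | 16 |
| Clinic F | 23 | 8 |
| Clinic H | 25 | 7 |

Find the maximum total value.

425

Order the clinics by people reached per dose: Clinic H 25 > Clinic F 23 > Clinic Q 22 > Clinic N 18 > Clinic B 17 > Clinic E 16 > Clinic K 11 > Clinic P 5.
Give Clinic H 7 to hit its cap of 7 ; 11 left.
Give Clinic F 8 to hit its cap of 8 ; 3 left.
Clinic Q: +3 (room for 16) → 3. Pool exhausted.
Total = 22×3 + 23×8 + 25×7 = 425.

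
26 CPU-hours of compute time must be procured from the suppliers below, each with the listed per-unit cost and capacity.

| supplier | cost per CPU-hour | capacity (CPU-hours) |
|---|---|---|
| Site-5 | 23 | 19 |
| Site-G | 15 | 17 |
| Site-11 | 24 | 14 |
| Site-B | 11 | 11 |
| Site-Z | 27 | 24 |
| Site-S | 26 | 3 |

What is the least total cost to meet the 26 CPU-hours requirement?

346

Fill from the cheapest supplier first.
Site-B at 11: take all 11 CPU-hours — 15 still needed.
Site-G at 15: take 15 of its 17 — requirement met.
Site-5, Site-11, Site-S, Site-Z: unused.
Cost = 11×11 + 15×15 = 346.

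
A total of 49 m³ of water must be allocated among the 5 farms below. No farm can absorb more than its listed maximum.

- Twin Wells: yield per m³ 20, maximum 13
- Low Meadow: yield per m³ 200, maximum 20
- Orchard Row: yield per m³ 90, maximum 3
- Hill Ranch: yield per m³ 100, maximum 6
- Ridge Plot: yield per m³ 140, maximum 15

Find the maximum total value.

Order the farms by yield per m³: Low Meadow 200 > Ridge Plot 140 > Hill Ranch 100 > Orchard Row 90 > Twin Wells 20.
Low Meadow: +20 to 20 (cap) — 29 left.
Give Ridge Plot 15 to hit its cap of 15 — 14 left.
Hill Ranch takes 6 to reach its cap of 6 — 8 left.
Orchard Row takes 3 to reach its cap of 3 — 5 left.
Twin Wells has room for 13 but only 5 remain, so it gets 5.
Total = 20×5 + 200×20 + 90×3 + 100×6 + 140×15 = 7070.

7070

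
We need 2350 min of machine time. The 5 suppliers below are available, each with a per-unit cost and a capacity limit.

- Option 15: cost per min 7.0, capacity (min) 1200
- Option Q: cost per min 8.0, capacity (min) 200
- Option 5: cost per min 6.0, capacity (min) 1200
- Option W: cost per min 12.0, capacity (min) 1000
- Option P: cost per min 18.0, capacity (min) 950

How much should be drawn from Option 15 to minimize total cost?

Cheapest first:
Option 5 at 6.0: take all 1200 min → 1150 still needed.
Option 15 (7.0): take the remaining 1150 → done.
Option Q, Option W, Option P: unused.

1150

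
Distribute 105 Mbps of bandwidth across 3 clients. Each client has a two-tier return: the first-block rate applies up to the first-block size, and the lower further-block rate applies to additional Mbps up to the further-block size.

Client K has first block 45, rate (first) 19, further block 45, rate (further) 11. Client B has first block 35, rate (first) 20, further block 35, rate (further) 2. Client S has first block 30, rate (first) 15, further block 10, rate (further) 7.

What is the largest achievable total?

1930

Treat each block as its own option and order by rate: Client B/tier1 20 > Client K/tier1 19 > Client S/tier1 15 > Client K/tier2 11 > Client S/tier2 7 > Client B/tier2 2.
Fill Client B tier1 block (35 at 20) ; 70 left.
Client K/tier1 (19): +45 ; 25 left.
Client S/tier1: +25 of 30 at 15; pool empty.
Total = 20×35 + 19×45 + 15×25 = 1930.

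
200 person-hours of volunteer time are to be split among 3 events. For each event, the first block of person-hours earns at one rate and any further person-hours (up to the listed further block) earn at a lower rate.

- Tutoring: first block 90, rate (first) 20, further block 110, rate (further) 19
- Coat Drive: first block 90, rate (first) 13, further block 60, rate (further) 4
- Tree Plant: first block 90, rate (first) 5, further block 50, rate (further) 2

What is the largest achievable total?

Treat each block as its own option and order by rate: Tutoring/T1 20 > Tutoring/T2 19 > Coat Drive/T1 13 > Tree Plant/T1 5 > Coat Drive/T2 4 > Tree Plant/T2 2.
Tutoring/T1 (20): +90 → 110 left.
Fill Tutoring T2 block (110 at 19) → 0 left.
Total = 20×90 + 19×110 = 3890.

3890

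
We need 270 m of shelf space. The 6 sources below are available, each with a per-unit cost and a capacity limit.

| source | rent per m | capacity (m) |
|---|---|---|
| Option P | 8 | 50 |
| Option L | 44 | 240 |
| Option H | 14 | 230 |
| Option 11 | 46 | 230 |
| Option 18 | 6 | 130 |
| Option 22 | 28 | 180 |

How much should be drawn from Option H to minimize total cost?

90

Fill from the cheapest source first.
Take 130 from Option 18 at 6 — need 140 more.
Option P at 8: take all 50 m — 90 still needed.
Option H at 14: take 90 of its 230 — requirement met.
Option 22, Option L, Option 11: unused.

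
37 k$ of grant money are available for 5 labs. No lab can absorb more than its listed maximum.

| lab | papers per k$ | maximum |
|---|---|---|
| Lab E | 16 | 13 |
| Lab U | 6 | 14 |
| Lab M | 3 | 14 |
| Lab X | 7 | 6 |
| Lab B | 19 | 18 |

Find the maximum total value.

Highest papers per k$ first: Lab B 19 > Lab E 16 > Lab X 7 > Lab U 6 > Lab M 3.
Give Lab B 18 to hit its cap of 18 → 19 left.
Give Lab E 13 to hit its cap of 13 → 6 left.
Lab X takes 6 to reach its cap of 6 → 0 left.
Total = 16×13 + 7×6 + 19×18 = 592.

592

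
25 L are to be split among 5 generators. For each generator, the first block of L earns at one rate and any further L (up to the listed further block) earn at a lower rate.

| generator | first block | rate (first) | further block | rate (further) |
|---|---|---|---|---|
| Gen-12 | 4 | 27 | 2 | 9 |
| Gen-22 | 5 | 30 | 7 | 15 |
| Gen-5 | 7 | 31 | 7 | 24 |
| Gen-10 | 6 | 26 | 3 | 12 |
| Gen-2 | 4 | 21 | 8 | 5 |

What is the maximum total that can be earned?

703

Rank every tier by rate: Gen-5/first 31 > Gen-22/first 30 > Gen-12/first 27 > Gen-10/first 26 > Gen-5/second 24 > Gen-2/first 21 > Gen-22/second 15 > Gen-10/second 12 > Gen-12/second 9 > Gen-2/second 5.
Gen-5 first at 31: fill all 7 → 18 left.
Gen-22 first at 30: fill all 5 → 13 left.
Gen-12/first (27): +4 → 9 left.
Fill Gen-10 first block (6 at 26) → 3 left.
3 remain; put them into Gen-5 second at 24.
Total = 31×7 + 30×5 + 27×4 + 26×6 + 24×3 = 703.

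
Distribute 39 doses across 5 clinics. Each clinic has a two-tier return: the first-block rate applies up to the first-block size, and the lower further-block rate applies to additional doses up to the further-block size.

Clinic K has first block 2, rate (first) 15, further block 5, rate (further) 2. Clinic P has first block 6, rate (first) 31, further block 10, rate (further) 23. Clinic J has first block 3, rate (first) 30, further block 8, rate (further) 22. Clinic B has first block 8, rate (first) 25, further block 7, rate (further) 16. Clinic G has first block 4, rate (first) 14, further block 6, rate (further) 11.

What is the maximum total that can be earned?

Treat each block as its own option and order by rate: Clinic P/first 31 > Clinic J/first 30 > Clinic B/first 25 > Clinic P/second 23 > Clinic J/second 22 > Clinic B/second 16 > Clinic K/first 15 > Clinic G/first 14 > Clinic G/second 11 > Clinic K/second 2.
Clinic P/first (31): +6 → 33 left.
Fill Clinic J first block (3 at 30) → 30 left.
Clinic B first at 25: fill all 8 → 22 left.
Clinic P second at 23: fill all 10 → 12 left.
Fill Clinic J second block (8 at 22) → 4 left.
4 remain; put them into Clinic B second at 16.
Total = 31×6 + 30×3 + 25×8 + 23×10 + 22×8 + 16×4 = 946.

946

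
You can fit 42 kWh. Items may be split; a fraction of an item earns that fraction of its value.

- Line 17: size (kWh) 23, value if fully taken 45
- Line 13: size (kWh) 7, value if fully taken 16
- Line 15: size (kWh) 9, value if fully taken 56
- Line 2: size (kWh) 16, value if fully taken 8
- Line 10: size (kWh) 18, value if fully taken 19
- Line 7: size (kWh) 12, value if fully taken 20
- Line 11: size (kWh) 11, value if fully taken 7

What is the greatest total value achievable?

Best value per unit of size first: Line 15 56/9≈6.22, Line 13 16/7≈2.29, Line 17 45/23≈1.96, Line 7 20/12≈1.67, Line 10 19/18≈1.06, Line 11 7/11≈0.636, Line 2 8/16≈0.5.
Line 15: take in full, 9 kWh for value 56 → 33 left.
Take all of Line 13 (7 kWh, value 16) → 26 kWh left.
All 23 kWh of Line 17 fit (value 45) → 3 remain.
Fill the last 3 kWh with part of Line 7: 3/12 of it earns 5.
Total value = 122.

122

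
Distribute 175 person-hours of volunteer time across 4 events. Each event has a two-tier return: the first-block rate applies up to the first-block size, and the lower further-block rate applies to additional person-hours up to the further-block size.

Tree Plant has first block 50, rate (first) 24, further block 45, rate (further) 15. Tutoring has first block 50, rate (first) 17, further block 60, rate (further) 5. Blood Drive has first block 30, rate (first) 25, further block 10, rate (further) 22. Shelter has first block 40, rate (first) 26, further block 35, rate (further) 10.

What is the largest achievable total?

3975

Order all 8 blocks by rate: Shelter/first 26 > Blood Drive/first 25 > Tree Plant/first 24 > Blood Drive/second 22 > Tutoring/first 17 > Tree Plant/second 15 > Shelter/second 10 > Tutoring/second 5.
Shelter/first (26): +40 → 135 left.
Fill Blood Drive first block (30 at 25) → 105 left.
Fill Tree Plant first block (50 at 24) → 55 left.
Blood Drive second at 22: fill all 10 → 45 left.
Tutoring first at 17: only 45 left, fill 45.
Total = 26×40 + 25×30 + 24×50 + 22×10 + 17×45 = 3975.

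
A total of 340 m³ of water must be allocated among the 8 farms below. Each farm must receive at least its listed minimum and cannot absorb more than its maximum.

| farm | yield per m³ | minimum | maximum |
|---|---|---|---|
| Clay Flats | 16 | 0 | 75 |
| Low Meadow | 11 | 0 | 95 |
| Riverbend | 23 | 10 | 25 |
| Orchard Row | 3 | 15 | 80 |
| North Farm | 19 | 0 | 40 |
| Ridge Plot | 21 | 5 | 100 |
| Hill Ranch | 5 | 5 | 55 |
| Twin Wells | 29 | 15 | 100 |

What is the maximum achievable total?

7285

Meeting every minimum uses 0+0+10+15+0+5+5+15 = 50 m³, leaving 290.
Highest yield per m³ first: Twin Wells 29 > Riverbend 23 > Ridge Plot 21 > North Farm 19 > Clay Flats 16 > Low Meadow 11 > Hill Ranch 5 > Orchard Row 3.
Twin Wells: +85 to 100 (cap) — 205 left.
Riverbend: +15 to 25 (cap) — 190 left.
Ridge Plot takes 95 more to reach its cap of 100 — 95 left.
North Farm takes 40 more to reach its cap of 40 — 55 left.
Clay Flats has room for 75 more but only 55 remain, so it gets 55.
Total = 16×55 + 23×25 + 3×15 + 19×40 + 21×100 + 5×5 + 29×100 = 7285.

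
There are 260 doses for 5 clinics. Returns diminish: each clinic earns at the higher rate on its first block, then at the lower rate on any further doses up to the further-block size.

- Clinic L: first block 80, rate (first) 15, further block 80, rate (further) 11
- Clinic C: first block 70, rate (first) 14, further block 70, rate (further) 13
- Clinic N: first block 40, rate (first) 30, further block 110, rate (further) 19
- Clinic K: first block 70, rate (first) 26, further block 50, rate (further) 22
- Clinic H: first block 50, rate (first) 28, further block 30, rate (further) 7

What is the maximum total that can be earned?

6470

Treat each block as its own option and order by rate: Clinic N/tier1 30 > Clinic H/tier1 28 > Clinic K/tier1 26 > Clinic K/tier2 22 > Clinic N/tier2 19 > Clinic L/tier1 15 > Clinic C/tier1 14 > Clinic C/tier2 13 > Clinic L/tier2 11 > Clinic H/tier2 7.
Clinic N/tier1 (30): +40 — 220 left.
Fill Clinic H tier1 block (50 at 28) — 170 left.
Clinic K tier1 at 26: fill all 70 — 100 left.
Fill Clinic K tier2 block (50 at 22) — 50 left.
Clinic N tier2 at 19: only 50 left, fill 50.
Total = 30×40 + 28×50 + 26×70 + 22×50 + 19×50 = 6470.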